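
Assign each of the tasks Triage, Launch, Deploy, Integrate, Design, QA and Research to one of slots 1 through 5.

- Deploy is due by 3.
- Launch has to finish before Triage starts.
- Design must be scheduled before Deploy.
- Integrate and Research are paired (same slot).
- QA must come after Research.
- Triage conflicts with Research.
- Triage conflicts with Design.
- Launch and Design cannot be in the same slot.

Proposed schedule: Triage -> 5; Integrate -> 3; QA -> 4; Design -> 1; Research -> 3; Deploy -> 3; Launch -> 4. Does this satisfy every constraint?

Yes

Design must be scheduled before Deploy — holds.
Deploy is due by 3 — holds.
QA must come after Research — holds.
Triage conflicts with Research — holds.
Integrate and Research are paired (same slot) — holds.
Triage conflicts with Design — holds.
Launch has to finish before Triage starts — holds.
Launch and Design cannot be in the same slot — holds.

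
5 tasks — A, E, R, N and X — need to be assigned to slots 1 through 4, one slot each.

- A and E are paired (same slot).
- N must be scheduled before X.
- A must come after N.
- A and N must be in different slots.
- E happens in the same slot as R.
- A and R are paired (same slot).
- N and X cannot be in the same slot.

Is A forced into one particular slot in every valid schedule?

A can be 2 (e.g. A -> 2, R -> 2, N -> 1, X -> 2, E -> 2) or 3 (e.g. E -> 3, R -> 3, A -> 3, X -> 2, N -> 1).

No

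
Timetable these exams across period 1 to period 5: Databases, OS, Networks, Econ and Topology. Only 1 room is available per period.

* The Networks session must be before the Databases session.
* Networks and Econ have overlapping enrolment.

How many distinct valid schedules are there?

Splitting on Databases: it can be period 2 (6), period 3 (12), period 4 (18), period 5 (24). Listing each branch's schedules as (OS, Networks, Econ, Topology) by period number:
Databases=period 2: (3,1,4,5) (3,1,5,4) (4,1,3,5) (4,1,5,3) (5,1,3,4) (5,1,4,3) — 6.
Databases=period 3: (1,2,4,5) (1,2,5,4) (2,1,4,5) (2,1,5,4) (4,1,2,5) (4,1,5,2) (4,2,1,5) (4,2,5,1) (5,1,2,4) (5,1,4,2) (5,2,1,4) (5,2,4,1) — 12.
Databases=period 4: (1,2,3,5) (1,2,5,3) (1,3,2,5) (1,3,5,2) (2,1,3,5) (2,1,5,3) (2,3,1,5) (2,3,5,1) (3,1,2,5) (3,1,5,2) (3,2,1,5) (3,2,5,1) (5,1,2,3) (5,1,3,2) (5,2,1,3) (5,2,3,1) (5,3,1,2) (5,3,2,1) — 18.
Databases=period 5: (1,2,3,4) (1,2,4,3) (1,3,2,4) (1,3,4,2) (1,4,2,3) (1,4,3,2) (2,1,3,4) (2,1,4,3) (2,3,1,4) (2,3,4,1) (2,4,1,3) (2,4,3,1) (3,1,2,4) (3,1,4,2) (3,2,1,4) (3,2,4,1) (3,4,1,2) (3,4,2,1) (4,1,2,3) (4,1,3,2) (4,2,1,3) (4,2,3,1) (4,3,1,2) (4,3,2,1) — 24.
Summing: 6 + 12 + 18 + 24 = 60.

60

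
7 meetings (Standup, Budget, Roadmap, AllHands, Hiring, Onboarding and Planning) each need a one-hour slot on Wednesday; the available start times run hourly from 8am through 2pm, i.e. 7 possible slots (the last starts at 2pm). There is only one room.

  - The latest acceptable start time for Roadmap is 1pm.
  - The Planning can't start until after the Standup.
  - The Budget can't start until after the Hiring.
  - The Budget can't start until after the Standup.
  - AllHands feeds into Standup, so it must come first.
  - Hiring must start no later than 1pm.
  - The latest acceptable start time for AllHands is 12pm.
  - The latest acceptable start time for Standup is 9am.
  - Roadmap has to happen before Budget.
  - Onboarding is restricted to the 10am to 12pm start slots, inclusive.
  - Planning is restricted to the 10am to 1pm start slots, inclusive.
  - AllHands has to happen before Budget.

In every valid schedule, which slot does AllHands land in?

AllHands's own window allows nothing later than 12pm; downstream work caps AllHands at 8am.
So AllHands is pinned to 8am.

8am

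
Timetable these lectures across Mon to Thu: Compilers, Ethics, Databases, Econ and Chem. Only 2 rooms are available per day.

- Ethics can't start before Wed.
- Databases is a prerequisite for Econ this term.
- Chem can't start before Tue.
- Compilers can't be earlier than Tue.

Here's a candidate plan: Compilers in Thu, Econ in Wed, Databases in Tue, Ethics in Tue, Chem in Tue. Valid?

No — it violates: Ethics can't start before Wed

Only 2 rooms are available per day — violated.
Databases is a prerequisite for Econ this term — holds.
Ethics can't start before Wed — violated.
Chem can't start before Tue — holds.
Compilers can't be earlier than Tue — holds.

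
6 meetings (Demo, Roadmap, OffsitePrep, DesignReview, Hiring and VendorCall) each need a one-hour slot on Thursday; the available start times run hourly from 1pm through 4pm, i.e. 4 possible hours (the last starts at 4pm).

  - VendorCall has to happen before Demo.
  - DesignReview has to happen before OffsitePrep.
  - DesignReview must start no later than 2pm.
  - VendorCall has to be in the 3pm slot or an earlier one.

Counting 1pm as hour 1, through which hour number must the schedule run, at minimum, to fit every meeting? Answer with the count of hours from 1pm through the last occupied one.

2

The precedence chain requires at least 2 distinct hours.
2 works (last occupied hour: 2pm): for example Demo -> 2pm; DesignReview -> 1pm; VendorCall -> 1pm; Roadmap -> 1pm; Hiring -> 1pm; OffsitePrep -> 2pm.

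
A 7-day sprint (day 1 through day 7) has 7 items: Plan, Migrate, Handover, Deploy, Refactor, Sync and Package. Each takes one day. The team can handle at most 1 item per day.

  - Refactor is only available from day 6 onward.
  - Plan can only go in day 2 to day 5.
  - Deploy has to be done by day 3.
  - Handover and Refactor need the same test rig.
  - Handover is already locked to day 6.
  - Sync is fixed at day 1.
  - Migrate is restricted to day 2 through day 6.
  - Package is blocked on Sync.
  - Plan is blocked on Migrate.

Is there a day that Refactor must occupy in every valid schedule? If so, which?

day 7

Refactor's window is day 6–day 7.
Handover is fixed at day 6, and Refactor can't share a day with Handover.
So Refactor must be day 7.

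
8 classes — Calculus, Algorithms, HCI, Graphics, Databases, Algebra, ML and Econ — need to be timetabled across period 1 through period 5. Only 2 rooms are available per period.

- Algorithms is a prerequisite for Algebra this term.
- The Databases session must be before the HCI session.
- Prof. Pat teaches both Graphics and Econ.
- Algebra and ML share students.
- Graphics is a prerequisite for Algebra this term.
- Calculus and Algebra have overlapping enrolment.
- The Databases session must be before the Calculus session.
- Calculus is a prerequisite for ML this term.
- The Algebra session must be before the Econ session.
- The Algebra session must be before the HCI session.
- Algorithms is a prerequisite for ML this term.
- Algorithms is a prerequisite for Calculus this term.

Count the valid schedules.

Splitting on Calculus: it can be period 2 (8), period 3 (14), period 4 (31). Listing each branch's schedules as (Algorithms, HCI, Graphics, Databases, Algebra, ML, Econ) by period number:
Calculus=period 2: (1,4,2,1,3,4,5) (1,4,2,1,3,5,4) (1,4,2,1,3,5,5) (1,5,2,1,3,4,4) (1,5,2,1,3,4,5) (1,5,2,1,3,5,4) (1,5,2,1,4,3,5) (1,5,3,1,4,3,5) — 8.
Calculus=period 3: (1,3,1,2,2,4,4) (1,3,1,2,2,4,5) (1,3,1,2,2,5,4) (1,3,1,2,2,5,5) (1,4,1,2,2,4,3) (1,4,1,2,2,4,5) (1,4,1,2,2,5,3) (1,4,1,2,2,5,4) (1,4,1,2,2,5,5) (1,5,1,2,2,4,3) (1,5,1,2,2,4,4) (1,5,1,2,2,4,5) (1,5,1,2,2,5,3) (1,5,1,2,2,5,4) — 14.
Calculus=period 4: (1,3,1,2,2,5,3) (1,3,1,2,2,5,4) (1,3,1,2,2,5,5) (1,4,1,2,2,5,3) (1,4,1,2,2,5,5) (1,4,1,2,3,5,5) (1,4,1,3,2,5,3) (1,4,1,3,2,5,5) (1,4,1,3,3,5,5) (1,4,2,1,3,5,5) (1,4,2,2,3,5,5) (1,4,2,3,3,5,5) (1,5,1,2,2,5,3) (1,5,1,2,2,5,4) (1,5,1,2,3,5,4) (1,5,1,3,2,5,3) (1,5,1,3,2,5,4) (1,5,1,3,3,5,4) (1,5,2,1,3,5,4) (1,5,2,2,3,5,4) (1,5,2,3,3,5,4) (2,4,1,1,3,5,5) (2,4,1,2,3,5,5) (2,4,1,3,3,5,5) (2,4,2,1,3,5,5) (2,4,2,3,3,5,5) (2,5,1,1,3,5,4) (2,5,1,2,3,5,4) (2,5,1,3,3,5,4) (2,5,2,1,3,5,4) (2,5,2,3,3,5,4) — 31.
Summing: 8 + 14 + 31 = 53.

53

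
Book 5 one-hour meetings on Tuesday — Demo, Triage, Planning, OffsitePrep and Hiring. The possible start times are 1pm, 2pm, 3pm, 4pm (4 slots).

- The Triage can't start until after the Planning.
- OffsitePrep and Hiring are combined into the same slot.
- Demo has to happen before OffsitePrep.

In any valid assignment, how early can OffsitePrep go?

Precedence pushes OffsitePrep to at least 2pm.
OffsitePrep at 2pm is achievable: Planning=1pm; Triage=2pm; Hiring=2pm; OffsitePrep=2pm; Demo=1pm.

2pm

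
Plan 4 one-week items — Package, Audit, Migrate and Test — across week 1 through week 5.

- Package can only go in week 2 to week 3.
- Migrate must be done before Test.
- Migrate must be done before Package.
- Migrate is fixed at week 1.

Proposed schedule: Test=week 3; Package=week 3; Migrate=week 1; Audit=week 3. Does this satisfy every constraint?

Valid

Migrate is fixed at week 1 — holds.
Migrate must be done before Test — holds.
Migrate must be done before Package — holds.
Package can only go in week 2 to week 3 — holds.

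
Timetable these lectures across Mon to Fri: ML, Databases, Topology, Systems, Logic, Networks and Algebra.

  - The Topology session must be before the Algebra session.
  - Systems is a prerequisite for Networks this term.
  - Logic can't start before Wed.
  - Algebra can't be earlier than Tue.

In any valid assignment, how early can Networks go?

Tue

Precedence pushes Networks to at least Tue.
Networks at Tue is achievable: Systems in Mon, Algebra in Tue, ML in Mon, Networks in Tue, Databases in Mon, Logic in Wed, Topology in Mon.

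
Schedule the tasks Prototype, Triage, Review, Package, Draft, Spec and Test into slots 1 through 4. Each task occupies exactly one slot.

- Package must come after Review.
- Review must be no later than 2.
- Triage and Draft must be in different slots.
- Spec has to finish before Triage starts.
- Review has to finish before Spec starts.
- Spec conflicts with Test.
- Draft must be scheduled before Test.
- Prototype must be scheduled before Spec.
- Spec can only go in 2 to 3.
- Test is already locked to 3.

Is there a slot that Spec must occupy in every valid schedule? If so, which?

Spec's window is 2–3.
Test is fixed at 3, and Spec can't share a slot with Test.
So Spec must be 2.

2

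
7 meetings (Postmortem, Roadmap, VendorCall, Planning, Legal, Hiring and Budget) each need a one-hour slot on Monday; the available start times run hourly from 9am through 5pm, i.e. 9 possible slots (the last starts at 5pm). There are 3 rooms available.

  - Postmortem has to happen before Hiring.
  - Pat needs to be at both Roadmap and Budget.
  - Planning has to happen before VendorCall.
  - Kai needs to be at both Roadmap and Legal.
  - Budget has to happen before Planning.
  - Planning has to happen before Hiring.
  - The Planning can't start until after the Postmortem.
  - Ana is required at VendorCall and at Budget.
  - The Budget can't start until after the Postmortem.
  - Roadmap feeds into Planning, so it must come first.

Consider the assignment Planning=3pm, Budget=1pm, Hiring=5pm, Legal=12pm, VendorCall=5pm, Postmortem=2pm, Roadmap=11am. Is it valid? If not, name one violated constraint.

No. The Budget can't start until after the Postmortem is not satisfied.

Roadmap feeds into Planning, so it must come first — holds.
Planning has to happen before VendorCall — holds.
Pat needs to be at both Roadmap and Budget — holds.
Planning has to happen before Hiring — holds.
Ana is required at VendorCall and at Budget — holds.
The Budget can't start until after the Postmortem — violated.
Postmortem has to happen before Hiring — holds.
Budget has to happen before Planning — holds.
There are 3 rooms available — holds.
Kai needs to be at both Roadmap and Legal — holds.
The Planning can't start until after the Postmortem — holds.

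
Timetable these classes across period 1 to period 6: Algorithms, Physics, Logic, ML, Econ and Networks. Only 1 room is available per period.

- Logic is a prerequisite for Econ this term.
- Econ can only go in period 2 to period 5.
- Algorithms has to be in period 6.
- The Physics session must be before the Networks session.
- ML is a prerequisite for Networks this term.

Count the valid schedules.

20

Splitting on Physics: it can be period 1 (6), period 2 (6), period 3 (5), period 4 (3). Listing each branch's schedules as (Algorithms, Logic, ML, Econ, Networks) by period number:
Physics=period 1: (6,2,3,4,5) (6,2,3,5,4) (6,2,4,3,5) (6,3,2,4,5) (6,3,2,5,4) (6,4,2,5,3) — 6.
Physics=period 2: (6,1,3,4,5) (6,1,3,5,4) (6,1,4,3,5) (6,3,1,4,5) (6,3,1,5,4) (6,4,1,5,3) — 6.
Physics=period 3: (6,1,2,4,5) (6,1,2,5,4) (6,1,4,2,5) (6,2,1,4,5) (6,2,1,5,4) — 5.
Physics=period 4: (6,1,2,3,5) (6,1,3,2,5) (6,2,1,3,5) — 3.
Summing: 6 + 6 + 5 + 3 = 20.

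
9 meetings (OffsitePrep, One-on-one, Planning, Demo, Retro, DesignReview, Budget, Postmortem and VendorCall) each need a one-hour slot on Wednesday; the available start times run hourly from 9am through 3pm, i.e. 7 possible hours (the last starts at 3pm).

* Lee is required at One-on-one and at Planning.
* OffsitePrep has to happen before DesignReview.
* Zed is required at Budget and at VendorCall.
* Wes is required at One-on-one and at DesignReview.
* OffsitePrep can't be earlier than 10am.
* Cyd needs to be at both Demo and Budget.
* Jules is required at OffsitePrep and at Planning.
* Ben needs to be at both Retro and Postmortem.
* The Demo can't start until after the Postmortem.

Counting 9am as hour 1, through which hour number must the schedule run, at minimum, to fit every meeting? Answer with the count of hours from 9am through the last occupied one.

The precedence chain requires at least 2 distinct hours.
Propagating the time windows through the other constraints, DesignReview can't land before 11am — that is hour 3 counting from 9am — so the schedule must run through at least 3 hours.
3 works (last occupied hour: 11am): for example Planning=11am, Demo=10am, Postmortem=9am, OffsitePrep=10am, One-on-one=9am, VendorCall=10am, Budget=9am, Retro=10am, DesignReview=11am.

3 hours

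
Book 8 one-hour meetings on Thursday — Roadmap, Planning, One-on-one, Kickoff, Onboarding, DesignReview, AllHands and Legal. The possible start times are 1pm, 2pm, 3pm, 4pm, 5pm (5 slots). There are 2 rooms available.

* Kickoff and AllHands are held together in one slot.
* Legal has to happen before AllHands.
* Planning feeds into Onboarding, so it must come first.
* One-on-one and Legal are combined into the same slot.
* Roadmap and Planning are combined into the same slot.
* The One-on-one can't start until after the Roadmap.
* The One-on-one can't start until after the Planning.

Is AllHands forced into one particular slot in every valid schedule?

No

AllHands can be 3pm (e.g. Legal=2pm, One-on-one=2pm, Planning=1pm, Roadmap=1pm, Kickoff=3pm, Onboarding=4pm, AllHands=3pm, DesignReview=4pm) or 4pm (e.g. AllHands=4pm; Roadmap=1pm; Planning=1pm; Onboarding=3pm; Legal=2pm; Kickoff=4pm; DesignReview=3pm; One-on-one=2pm).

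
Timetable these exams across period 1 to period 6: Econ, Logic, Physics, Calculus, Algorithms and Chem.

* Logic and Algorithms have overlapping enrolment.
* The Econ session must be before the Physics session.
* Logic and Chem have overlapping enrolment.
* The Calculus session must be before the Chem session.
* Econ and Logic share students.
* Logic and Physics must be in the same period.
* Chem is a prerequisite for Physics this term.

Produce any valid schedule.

Algorithms=period 1, Logic=period 3, Physics=period 3, Calculus=period 1, Chem=period 2, Econ=period 1

Checking: Econ(period 1) before Physics(period 3); Calculus(period 1) before Chem(period 2); Chem(period 2) before Physics(period 3); Logic(period 3) != Algorithms(period 1); Econ(period 1) != Logic(period 3); Logic(period 3) != Chem(period 2); Logic = Physics = period 3.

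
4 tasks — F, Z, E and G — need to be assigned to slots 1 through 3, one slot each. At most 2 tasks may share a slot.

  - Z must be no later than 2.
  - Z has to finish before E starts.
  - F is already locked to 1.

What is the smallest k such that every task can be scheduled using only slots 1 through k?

2

The precedence chain requires at least 2 distinct slots.
With at most 2 per slot and 4 tasks, at least 2 slots are needed.
2 works (last occupied slot: 2): for example Z -> 1, G -> 2, F -> 1, E -> 2.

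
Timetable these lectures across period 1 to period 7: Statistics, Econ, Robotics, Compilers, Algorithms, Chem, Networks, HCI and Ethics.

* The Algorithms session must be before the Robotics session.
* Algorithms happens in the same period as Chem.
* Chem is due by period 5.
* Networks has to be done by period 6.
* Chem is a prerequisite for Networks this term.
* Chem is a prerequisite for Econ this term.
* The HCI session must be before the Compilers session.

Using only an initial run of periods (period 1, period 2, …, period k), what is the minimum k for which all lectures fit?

The precedence chain requires at least 2 distinct periods.
2 works (last occupied period: period 2): for example Algorithms -> period 1, Compilers -> period 2, Networks -> period 2, HCI -> period 1, Robotics -> period 2, Chem -> period 1, Ethics -> period 1, Statistics -> period 1, Econ -> period 2.

2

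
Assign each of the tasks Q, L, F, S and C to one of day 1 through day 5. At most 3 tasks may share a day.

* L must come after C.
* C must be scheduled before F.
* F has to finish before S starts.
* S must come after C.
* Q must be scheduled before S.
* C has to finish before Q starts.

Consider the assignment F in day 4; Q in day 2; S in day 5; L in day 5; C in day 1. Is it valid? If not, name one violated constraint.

Yes

C must be scheduled before F — holds.
Q must be scheduled before S — holds.
L must come after C — holds.
F has to finish before S starts — holds.
S must come after C — holds.
At most 3 tasks may share a day — holds.
C has to finish before Q starts — holds.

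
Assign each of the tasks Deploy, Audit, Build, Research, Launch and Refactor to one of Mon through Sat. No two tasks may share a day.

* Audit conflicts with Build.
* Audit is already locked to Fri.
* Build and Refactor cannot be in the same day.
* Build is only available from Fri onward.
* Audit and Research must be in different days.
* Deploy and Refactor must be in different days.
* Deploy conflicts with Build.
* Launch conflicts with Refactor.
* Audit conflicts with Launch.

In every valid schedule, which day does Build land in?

Build's window is Fri–Sat.
Audit is fixed at Fri, and Build can't share a day with Audit.
So Build must be Sat.

Sat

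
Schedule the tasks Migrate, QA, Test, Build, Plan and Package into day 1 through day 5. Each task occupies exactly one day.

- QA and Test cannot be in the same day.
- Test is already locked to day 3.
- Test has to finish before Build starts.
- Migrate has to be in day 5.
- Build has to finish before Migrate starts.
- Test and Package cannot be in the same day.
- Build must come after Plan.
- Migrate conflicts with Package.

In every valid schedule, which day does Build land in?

Test is fixed at day 3 and must come before Build, so Build is at least day 4.
Migrate is fixed at day 5 and must come after Build, so Build is at most day 4.
So Build must be day 4.

day 4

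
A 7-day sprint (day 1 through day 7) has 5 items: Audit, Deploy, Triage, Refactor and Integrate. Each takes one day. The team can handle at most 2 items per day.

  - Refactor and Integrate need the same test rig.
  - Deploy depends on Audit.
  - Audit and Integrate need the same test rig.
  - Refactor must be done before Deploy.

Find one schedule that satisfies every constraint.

Refactor -> day 1; Integrate -> day 3; Deploy -> day 2; Audit -> day 1; Triage -> day 2

Checking: Refactor(day 1) before Deploy(day 2); Audit(day 1) before Deploy(day 2); Audit(day 1) != Integrate(day 3); Refactor(day 1) != Integrate(day 3); max 2 per day (cap 2).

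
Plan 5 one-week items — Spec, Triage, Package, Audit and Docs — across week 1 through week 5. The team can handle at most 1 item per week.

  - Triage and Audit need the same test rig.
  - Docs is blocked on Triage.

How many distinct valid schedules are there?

60

Splitting on Spec: it can be week 1 (12), week 2 (12), week 3 (12), week 4 (12), week 5 (12). Listing each branch's schedules as (Triage, Package, Audit, Docs) by week number:
Spec=week 1: (2,3,4,5) (2,3,5,4) (2,4,3,5) (2,4,5,3) (2,5,3,4) (2,5,4,3) (3,2,4,5) (3,2,5,4) (3,4,2,5) (3,5,2,4) (4,2,3,5) (4,3,2,5) — 12.
Spec=week 2: (1,3,4,5) (1,3,5,4) (1,4,3,5) (1,4,5,3) (1,5,3,4) (1,5,4,3) (3,1,4,5) (3,1,5,4) (3,4,1,5) (3,5,1,4) (4,1,3,5) (4,3,1,5) — 12.
Spec=week 3: (1,2,4,5) (1,2,5,4) (1,4,2,5) (1,4,5,2) (1,5,2,4) (1,5,4,2) (2,1,4,5) (2,1,5,4) (2,4,1,5) (2,5,1,4) (4,1,2,5) (4,2,1,5) — 12.
Spec=week 4: (1,2,3,5) (1,2,5,3) (1,3,2,5) (1,3,5,2) (1,5,2,3) (1,5,3,2) (2,1,3,5) (2,1,5,3) (2,3,1,5) (2,5,1,3) (3,1,2,5) (3,2,1,5) — 12.
Spec=week 5: (1,2,3,4) (1,2,4,3) (1,3,2,4) (1,3,4,2) (1,4,2,3) (1,4,3,2) (2,1,3,4) (2,1,4,3) (2,3,1,4) (2,4,1,3) (3,1,2,4) (3,2,1,4) — 12.
Summing: 12 + 12 + 12 + 12 + 12 = 60.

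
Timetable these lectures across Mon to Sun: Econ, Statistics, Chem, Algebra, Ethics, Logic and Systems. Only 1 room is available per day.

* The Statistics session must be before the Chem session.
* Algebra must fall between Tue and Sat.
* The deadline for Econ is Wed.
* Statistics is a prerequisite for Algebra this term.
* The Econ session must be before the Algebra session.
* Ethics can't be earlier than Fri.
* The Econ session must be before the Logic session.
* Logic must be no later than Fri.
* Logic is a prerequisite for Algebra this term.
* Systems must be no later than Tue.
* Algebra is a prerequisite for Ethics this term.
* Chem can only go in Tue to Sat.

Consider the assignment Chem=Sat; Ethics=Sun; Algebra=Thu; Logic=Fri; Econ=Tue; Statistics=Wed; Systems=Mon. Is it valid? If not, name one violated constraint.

Invalid. Logic is a prerequisite for Algebra this term.

Only 1 room is available per day — holds.
Systems must be no later than Tue — holds.
Algebra must fall between Tue and Sat — holds.
Ethics can't be earlier than Fri — holds.
Logic is a prerequisite for Algebra this term — violated.
Algebra is a prerequisite for Ethics this term — holds.
The Statistics session must be before the Chem session — holds.
Statistics is a prerequisite for Algebra this term — holds.
Logic must be no later than Fri — holds.
Chem can only go in Tue to Sat — holds.
The Econ session must be before the Algebra session — holds.
The Econ session must be before the Logic session — holds.
The deadline for Econ is Wed — holds.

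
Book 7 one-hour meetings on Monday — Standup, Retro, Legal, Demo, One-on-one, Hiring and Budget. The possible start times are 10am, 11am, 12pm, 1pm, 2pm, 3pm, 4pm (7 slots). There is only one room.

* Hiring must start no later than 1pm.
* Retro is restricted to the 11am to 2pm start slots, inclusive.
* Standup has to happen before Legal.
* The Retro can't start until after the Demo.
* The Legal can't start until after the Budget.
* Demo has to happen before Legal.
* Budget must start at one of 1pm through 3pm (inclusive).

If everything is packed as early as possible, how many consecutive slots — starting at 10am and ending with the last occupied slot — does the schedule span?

7

The precedence chain requires at least 2 distinct slots.
With at most 1 per slot and 7 meetings, at least 7 slots are needed.
Propagating the time windows through the other constraints, Legal can't land before 2pm — that is slot 5 counting from 10am — so the schedule must run through at least 5 slots.
7 works (last occupied slot: 4pm): for example Hiring=12pm, Retro=11am, Standup=2pm, One-on-one=4pm, Budget=1pm, Demo=10am, Legal=3pm.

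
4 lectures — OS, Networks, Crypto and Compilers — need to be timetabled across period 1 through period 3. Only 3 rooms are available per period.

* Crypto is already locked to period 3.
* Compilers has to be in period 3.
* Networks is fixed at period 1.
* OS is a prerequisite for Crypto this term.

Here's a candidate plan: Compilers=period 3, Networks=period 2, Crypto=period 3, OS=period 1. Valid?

Networks is fixed at period 1 — violated.
OS is a prerequisite for Crypto this term — holds.
Crypto is already locked to period 3 — holds.
Compilers has to be in period 3 — holds.
Only 3 rooms are available per period — holds.

Invalid. Networks is fixed at period 1.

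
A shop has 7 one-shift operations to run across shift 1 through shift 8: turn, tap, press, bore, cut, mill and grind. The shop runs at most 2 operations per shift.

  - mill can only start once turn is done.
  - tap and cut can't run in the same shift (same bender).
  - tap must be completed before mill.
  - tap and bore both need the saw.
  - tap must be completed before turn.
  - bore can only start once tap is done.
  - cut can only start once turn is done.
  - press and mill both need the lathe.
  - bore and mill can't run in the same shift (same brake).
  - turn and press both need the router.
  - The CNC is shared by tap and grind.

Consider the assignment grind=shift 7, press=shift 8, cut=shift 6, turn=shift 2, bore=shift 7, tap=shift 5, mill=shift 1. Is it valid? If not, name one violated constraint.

Invalid. tap must be completed before mill.

tap and bore both need the saw — holds.
The CNC is shared by tap and grind — holds.
bore can only start once tap is done — holds.
tap and cut can't run in the same shift (same bender) — holds.
The shop runs at most 2 operations per shift — holds.
mill can only start once turn is done — violated.
tap must be completed before turn — violated.
press and mill both need the lathe — holds.
bore and mill can't run in the same shift (same brake) — holds.
tap must be completed before mill — violated.
cut can only start once turn is done — holds.
turn and press both need the router — holds.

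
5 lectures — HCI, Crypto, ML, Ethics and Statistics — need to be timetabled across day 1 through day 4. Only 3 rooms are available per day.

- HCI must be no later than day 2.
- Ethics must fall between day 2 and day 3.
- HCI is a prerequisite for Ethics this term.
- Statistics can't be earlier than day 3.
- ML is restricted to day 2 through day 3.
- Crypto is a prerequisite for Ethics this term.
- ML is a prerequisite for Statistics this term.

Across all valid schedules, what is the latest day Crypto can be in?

Downstream work caps Crypto at day 2.
Crypto at day 2 is achievable: HCI=day 1; Statistics=day 3; ML=day 2; Ethics=day 3; Crypto=day 2.

day 2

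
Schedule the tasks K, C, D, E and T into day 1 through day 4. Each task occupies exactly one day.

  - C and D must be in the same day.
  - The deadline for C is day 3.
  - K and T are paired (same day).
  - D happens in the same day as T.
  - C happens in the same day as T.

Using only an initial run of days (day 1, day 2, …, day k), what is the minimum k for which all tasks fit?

1 day

1 works (last occupied day: day 1): for example D -> day 1, T -> day 1, E -> day 1, C -> day 1, K -> day 1.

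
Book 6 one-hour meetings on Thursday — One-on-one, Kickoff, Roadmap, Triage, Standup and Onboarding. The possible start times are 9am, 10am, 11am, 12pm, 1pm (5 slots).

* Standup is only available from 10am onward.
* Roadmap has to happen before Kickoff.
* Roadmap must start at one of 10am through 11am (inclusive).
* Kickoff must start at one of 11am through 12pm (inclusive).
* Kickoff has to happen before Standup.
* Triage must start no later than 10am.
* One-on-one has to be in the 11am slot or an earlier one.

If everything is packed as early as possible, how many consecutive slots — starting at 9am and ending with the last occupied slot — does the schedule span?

The precedence chain requires at least 3 distinct slots.
Propagating the time windows through the other constraints, Standup can't land before 12pm — that is slot 4 counting from 9am — so the schedule must run through at least 4 slots.
4 works (last occupied slot: 12pm): for example One-on-one in 9am, Standup in 12pm, Roadmap in 10am, Triage in 9am, Onboarding in 9am, Kickoff in 11am.

4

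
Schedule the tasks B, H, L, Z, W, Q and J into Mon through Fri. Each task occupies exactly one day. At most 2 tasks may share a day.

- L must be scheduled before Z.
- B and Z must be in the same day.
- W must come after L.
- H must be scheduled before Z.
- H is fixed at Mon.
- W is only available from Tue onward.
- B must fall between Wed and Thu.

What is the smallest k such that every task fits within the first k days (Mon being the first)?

The precedence chain requires at least 2 distinct days.
With at most 2 per day and 7 tasks, at least 4 days are needed.
B can't be placed before Wed — that is day 3 counting from Mon — so the schedule must run through at least 3 days.
4 works (last occupied day: Thu): for example Z=Wed; W=Tue; J=Thu; B=Wed; H=Mon; L=Mon; Q=Tue.

4 days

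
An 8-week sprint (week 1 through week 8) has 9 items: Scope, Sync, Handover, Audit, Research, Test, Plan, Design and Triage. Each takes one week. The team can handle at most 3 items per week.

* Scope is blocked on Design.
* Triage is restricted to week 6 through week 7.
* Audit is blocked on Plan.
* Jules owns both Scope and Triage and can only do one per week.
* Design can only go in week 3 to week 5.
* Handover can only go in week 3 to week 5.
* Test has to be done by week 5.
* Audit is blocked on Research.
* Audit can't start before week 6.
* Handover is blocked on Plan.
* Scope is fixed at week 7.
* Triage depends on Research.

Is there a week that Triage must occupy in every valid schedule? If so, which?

week 6

Triage's window is week 6–week 7.
Scope is fixed at week 7, and Triage can't share a week with Scope.
So Triage must be week 6.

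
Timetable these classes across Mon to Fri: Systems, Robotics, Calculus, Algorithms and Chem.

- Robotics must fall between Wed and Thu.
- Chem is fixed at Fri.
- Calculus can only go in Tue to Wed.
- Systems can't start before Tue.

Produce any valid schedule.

Calculus in Tue, Robotics in Wed, Algorithms in Mon, Chem in Fri, Systems in Tue

Checking: Chem=Fri in [Fri,Fri]; Calculus=Tue in [Tue,Wed]; Systems=Tue in [Tue,Fri]; Robotics=Wed in [Wed,Thu].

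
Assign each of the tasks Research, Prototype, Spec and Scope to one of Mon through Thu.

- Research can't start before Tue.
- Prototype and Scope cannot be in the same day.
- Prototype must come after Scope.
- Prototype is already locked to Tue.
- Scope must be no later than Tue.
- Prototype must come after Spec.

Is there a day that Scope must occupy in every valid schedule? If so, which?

Scope's window is Mon–Tue.
Prototype is fixed at Tue, and Scope can't share a day with Prototype.
So Scope must be Mon.

Mon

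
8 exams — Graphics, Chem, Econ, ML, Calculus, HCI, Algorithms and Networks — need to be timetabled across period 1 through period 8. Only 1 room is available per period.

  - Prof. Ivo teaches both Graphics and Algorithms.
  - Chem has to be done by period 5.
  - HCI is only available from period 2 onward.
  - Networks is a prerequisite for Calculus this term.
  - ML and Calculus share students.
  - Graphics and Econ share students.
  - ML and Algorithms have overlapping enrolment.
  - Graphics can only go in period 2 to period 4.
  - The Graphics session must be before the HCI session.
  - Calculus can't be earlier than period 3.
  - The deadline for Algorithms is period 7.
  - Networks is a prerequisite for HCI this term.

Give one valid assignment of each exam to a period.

Networks in period 3, Algorithms in period 6, Econ in period 7, HCI in period 5, Graphics in period 2, ML in period 8, Chem in period 1, Calculus in period 4

Checking: Networks(period 3) before HCI(period 5); Graphics(period 2) before HCI(period 5); Networks(period 3) before Calculus(period 4); Graphics(period 2) != Algorithms(period 6); ML(period 8) != Calculus(period 4); ML(period 8) != Algorithms(period 6); Graphics(period 2) != Econ(period 7); Graphics=period 2 in [period 2,period 4]; Calculus=period 4 in [period 3,period 8]; Algorithms=period 6 in [period 1,period 7]; Chem=period 1 in [period 1,period 5]; HCI=period 5 in [period 2,period 8]; max 1 per period (cap 1).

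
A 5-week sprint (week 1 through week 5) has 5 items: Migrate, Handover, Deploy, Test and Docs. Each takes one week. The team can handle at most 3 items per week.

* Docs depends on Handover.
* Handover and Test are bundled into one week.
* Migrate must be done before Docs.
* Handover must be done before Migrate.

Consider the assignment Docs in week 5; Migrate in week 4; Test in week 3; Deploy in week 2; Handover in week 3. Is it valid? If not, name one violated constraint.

Handover and Test are bundled into one week — holds.
The team can handle at most 3 items per week — holds.
Docs depends on Handover — holds.
Migrate must be done before Docs — holds.
Handover must be done before Migrate — holds.

Valid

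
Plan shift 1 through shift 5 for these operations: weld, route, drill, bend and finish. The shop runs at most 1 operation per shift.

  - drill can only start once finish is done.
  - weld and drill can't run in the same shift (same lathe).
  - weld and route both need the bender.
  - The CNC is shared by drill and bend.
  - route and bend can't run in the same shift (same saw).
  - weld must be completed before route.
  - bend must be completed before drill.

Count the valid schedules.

Splitting on weld: it can be shift 1 (8), shift 2 (6), shift 3 (4), shift 4 (2). Listing each branch's schedules as (route, drill, bend, finish) by shift number:
weld=shift 1: (2,5,3,4) (2,5,4,3) (3,5,2,4) (3,5,4,2) (4,5,2,3) (4,5,3,2) (5,4,2,3) (5,4,3,2) — 8.
weld=shift 2: (3,5,1,4) (3,5,4,1) (4,5,1,3) (4,5,3,1) (5,4,1,3) (5,4,3,1) — 6.
weld=shift 3: (4,5,1,2) (4,5,2,1) (5,4,1,2) (5,4,2,1) — 4.
weld=shift 4: (5,3,1,2) (5,3,2,1) — 2.
Summing: 8 + 6 + 4 + 2 = 20.

20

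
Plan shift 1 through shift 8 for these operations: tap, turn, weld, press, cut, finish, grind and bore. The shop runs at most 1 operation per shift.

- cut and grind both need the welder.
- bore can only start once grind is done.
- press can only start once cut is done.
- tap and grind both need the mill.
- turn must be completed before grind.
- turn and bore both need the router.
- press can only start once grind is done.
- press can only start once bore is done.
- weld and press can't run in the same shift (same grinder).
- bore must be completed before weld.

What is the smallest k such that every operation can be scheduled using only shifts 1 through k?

8 shifts

The precedence chain requires at least 4 distinct shifts.
With at most 1 per shift and 8 operations, at least 8 shifts are needed.
8 works (last occupied shift: shift 8): for example weld in shift 6, turn in shift 1, cut in shift 4, press in shift 5, tap in shift 7, finish in shift 8, grind in shift 2, bore in shift 3.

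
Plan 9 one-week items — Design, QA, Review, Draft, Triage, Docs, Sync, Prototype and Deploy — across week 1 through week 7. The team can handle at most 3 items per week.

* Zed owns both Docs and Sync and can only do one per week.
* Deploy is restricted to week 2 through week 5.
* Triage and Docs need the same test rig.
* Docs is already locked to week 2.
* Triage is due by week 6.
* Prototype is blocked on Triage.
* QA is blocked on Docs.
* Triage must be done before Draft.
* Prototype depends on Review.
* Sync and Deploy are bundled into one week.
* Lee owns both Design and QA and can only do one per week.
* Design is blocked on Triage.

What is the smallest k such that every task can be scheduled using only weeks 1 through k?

4

The precedence chain requires at least 2 distinct weeks.
With at most 3 per week and 9 tasks, at least 3 weeks are needed.
Propagating the time windows through the other constraints, QA can't land before week 3, so the schedule must run through at least week 3.
Could 3 weeks be enough, i.e. nothing placed later than week 3? No: Triage's window within 3 weeks is {week 1, week 2, week 3}; Docs's window within 3 weeks is {week 2}; Deploy's window within 3 weeks is {week 2, week 3}; Prototype must come after Review (at week 1 or later) → {week 2, week 3}; QA must come after Docs (at week 2 or later) → {week 3}; Draft must come after Triage (at week 1 or later) → {week 2, week 3}; Triage must come before Draft (at week 3 or earlier) → {week 1, week 2}; Design must come after Triage (at week 1 or later) → {week 2, week 3}; Sync must be in the same week as Deploy (in {week 2, week 3}) → {week 2, week 3}; Design can't share with QA (week 3) → {week 2}; Sync can't share with Docs (week 2) → {week 3}; Deploy must be in the same week as Sync (in {week 3}) → {week 3}; Draft can't use week 3, already full with QA, Sync and Deploy (limit 3) → {week 2}; Prototype can't use week 3, already full with QA, Sync and Deploy (limit 3) → {week 2}; that puts Design, Draft, Docs and Prototype all in week 2 — more than 3 per week.
So 3 weeks is not enough.
4 works (last occupied week: week 4): for example Prototype in week 2; Deploy in week 3; QA in week 3; Sync in week 3; Docs in week 2; Review in week 1; Design in week 2; Draft in week 4; Triage in week 1.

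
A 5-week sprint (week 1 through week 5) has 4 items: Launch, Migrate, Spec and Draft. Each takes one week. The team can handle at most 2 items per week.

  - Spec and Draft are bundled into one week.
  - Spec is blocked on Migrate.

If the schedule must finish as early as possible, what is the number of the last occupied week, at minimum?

The precedence chain requires at least 2 distinct weeks.
With at most 2 per week and 4 tasks, at least 2 weeks are needed.
2 works (last occupied week: week 2): for example Launch=week 1, Draft=week 2, Migrate=week 1, Spec=week 2.

week 2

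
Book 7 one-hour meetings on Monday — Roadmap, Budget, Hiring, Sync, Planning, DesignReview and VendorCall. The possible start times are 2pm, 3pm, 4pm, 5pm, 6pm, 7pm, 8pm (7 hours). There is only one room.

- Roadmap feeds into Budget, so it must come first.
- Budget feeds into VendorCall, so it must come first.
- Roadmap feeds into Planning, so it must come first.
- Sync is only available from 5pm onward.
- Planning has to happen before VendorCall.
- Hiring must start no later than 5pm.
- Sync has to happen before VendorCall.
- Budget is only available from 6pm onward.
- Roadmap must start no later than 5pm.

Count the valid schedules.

Splitting on Roadmap: it can be 2pm (22), 3pm (15), 4pm (8). Listing each branch's schedules as (Budget, Hiring, Sync, Planning, DesignReview, VendorCall):
Roadmap=2pm: (6pm,3pm,5pm,4pm,7pm,8pm) (6pm,3pm,5pm,4pm,8pm,7pm) (6pm,3pm,5pm,7pm,4pm,8pm) (6pm,3pm,7pm,4pm,5pm,8pm) (6pm,3pm,7pm,5pm,4pm,8pm) (6pm,4pm,5pm,3pm,7pm,8pm) (6pm,4pm,5pm,3pm,8pm,7pm) (6pm,4pm,5pm,7pm,3pm,8pm) (6pm,4pm,7pm,3pm,5pm,8pm) (6pm,4pm,7pm,5pm,3pm,8pm) (6pm,5pm,7pm,3pm,4pm,8pm) (6pm,5pm,7pm,4pm,3pm,8pm) (7pm,3pm,5pm,4pm,6pm,8pm) (7pm,3pm,5pm,6pm,4pm,8pm) (7pm,3pm,6pm,4pm,5pm,8pm) (7pm,3pm,6pm,5pm,4pm,8pm) (7pm,4pm,5pm,3pm,6pm,8pm) (7pm,4pm,5pm,6pm,3pm,8pm) (7pm,4pm,6pm,3pm,5pm,8pm) (7pm,4pm,6pm,5pm,3pm,8pm) (7pm,5pm,6pm,3pm,4pm,8pm) (7pm,5pm,6pm,4pm,3pm,8pm) — 22.
Roadmap=3pm: (6pm,2pm,5pm,4pm,7pm,8pm) (6pm,2pm,5pm,4pm,8pm,7pm) (6pm,2pm,5pm,7pm,4pm,8pm) (6pm,2pm,7pm,4pm,5pm,8pm) (6pm,2pm,7pm,5pm,4pm,8pm) (6pm,4pm,5pm,7pm,2pm,8pm) (6pm,4pm,7pm,5pm,2pm,8pm) (6pm,5pm,7pm,4pm,2pm,8pm) (7pm,2pm,5pm,4pm,6pm,8pm) (7pm,2pm,5pm,6pm,4pm,8pm) (7pm,2pm,6pm,4pm,5pm,8pm) (7pm,2pm,6pm,5pm,4pm,8pm) (7pm,4pm,5pm,6pm,2pm,8pm) (7pm,4pm,6pm,5pm,2pm,8pm) (7pm,5pm,6pm,4pm,2pm,8pm) — 15.
Roadmap=4pm: (6pm,2pm,5pm,7pm,3pm,8pm) (6pm,2pm,7pm,5pm,3pm,8pm) (6pm,3pm,5pm,7pm,2pm,8pm) (6pm,3pm,7pm,5pm,2pm,8pm) (7pm,2pm,5pm,6pm,3pm,8pm) (7pm,2pm,6pm,5pm,3pm,8pm) (7pm,3pm,5pm,6pm,2pm,8pm) (7pm,3pm,6pm,5pm,2pm,8pm) — 8.
Summing: 22 + 15 + 8 = 45.

45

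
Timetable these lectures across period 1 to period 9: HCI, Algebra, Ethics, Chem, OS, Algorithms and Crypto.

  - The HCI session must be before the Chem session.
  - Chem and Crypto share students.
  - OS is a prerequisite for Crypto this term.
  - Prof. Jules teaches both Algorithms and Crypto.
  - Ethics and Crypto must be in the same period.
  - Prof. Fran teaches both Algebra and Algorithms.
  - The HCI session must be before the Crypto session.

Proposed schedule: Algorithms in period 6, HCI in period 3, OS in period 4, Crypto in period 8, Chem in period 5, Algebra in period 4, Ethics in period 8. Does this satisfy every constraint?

Ethics and Crypto must be in the same period — holds.
The HCI session must be before the Chem session — holds.
OS is a prerequisite for Crypto this term — holds.
The HCI session must be before the Crypto session — holds.
Prof. Jules teaches both Algorithms and Crypto — holds.
Chem and Crypto share students — holds.
Prof. Fran teaches both Algebra and Algorithms — holds.

Valid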